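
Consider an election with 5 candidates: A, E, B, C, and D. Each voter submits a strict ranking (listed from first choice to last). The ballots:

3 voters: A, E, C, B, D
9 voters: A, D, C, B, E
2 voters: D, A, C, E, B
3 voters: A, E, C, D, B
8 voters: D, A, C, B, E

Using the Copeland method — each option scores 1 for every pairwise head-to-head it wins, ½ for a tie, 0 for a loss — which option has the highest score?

A

A: beats E, B, C, and D → score 4.
E: loses to A, B, C, and D → score 0.
B: beats E; loses to A, C, and D → score 1.
C: beats E and B; loses to A and D → score 2.
D: beats E, B, and C; loses to A → score 3.
A has the best pairwise record.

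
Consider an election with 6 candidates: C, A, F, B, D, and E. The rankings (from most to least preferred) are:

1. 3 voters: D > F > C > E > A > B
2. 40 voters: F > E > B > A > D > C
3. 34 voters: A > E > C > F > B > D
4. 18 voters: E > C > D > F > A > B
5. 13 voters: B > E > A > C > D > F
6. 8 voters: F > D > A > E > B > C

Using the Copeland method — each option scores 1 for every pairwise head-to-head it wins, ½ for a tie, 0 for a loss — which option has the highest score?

C: beats F and D; loses to A, B, and E → score 2.
A: beats C, B, and D; loses to F and E → score 3.
F: beats A, B, and D; loses to C and E → score 3.
B: beats C and D; loses to A, F, and E → score 2.
D: loses to C, A, F, B, and E → score 0.
E: beats C, A, F, B, and D → score 5.
E has the best pairwise record.

E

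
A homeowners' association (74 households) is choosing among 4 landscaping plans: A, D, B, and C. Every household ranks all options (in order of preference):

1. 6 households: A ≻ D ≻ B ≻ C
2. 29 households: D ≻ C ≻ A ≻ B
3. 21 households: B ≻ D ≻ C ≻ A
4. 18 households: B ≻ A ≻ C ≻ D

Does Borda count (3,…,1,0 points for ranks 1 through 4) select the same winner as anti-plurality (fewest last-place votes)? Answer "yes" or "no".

Borda — scores: A 83, D 141, B 123, C 97. Winner: D.
Anti-plurality — last-place votes: A 21, D 18, B 29, C 6. Winner: C.
The two methods disagree.

no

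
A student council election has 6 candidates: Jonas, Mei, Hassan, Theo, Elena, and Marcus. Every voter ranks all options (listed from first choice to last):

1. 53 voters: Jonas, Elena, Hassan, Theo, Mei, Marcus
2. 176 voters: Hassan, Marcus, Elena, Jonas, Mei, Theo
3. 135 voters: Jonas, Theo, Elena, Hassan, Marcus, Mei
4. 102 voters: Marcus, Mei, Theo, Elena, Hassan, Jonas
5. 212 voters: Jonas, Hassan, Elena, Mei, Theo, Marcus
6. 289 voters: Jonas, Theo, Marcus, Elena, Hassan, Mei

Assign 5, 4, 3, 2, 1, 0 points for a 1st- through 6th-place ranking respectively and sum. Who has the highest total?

Jonas: 53·5 + 176·2 + 135·5 + 102·0 + 212·5 + 289·5 = 3797
Mei: 53·1 + 176·1 + 135·0 + 102·4 + 212·2 + 289·0 = 1061
Hassan: 53·3 + 176·5 + 135·2 + 102·1 + 212·4 + 289·1 = 2548
Theo: 53·2 + 176·0 + 135·4 + 102·3 + 212·1 + 289·4 = 2320
Elena: 53·4 + 176·3 + 135·3 + 102·2 + 212·3 + 289·2 = 2563
Marcus: 53·0 + 176·4 + 135·1 + 102·5 + 212·0 + 289·3 = 2216
Jonas has the highest Borda score (3797).

Jonas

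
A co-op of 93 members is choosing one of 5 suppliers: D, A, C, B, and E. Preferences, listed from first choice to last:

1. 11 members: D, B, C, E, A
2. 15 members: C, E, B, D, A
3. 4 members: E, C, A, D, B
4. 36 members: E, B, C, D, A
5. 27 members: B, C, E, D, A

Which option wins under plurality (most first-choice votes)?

First-place votes: D 11, A 0, C 15, B 27, E 40.
E has the most first-place votes.

E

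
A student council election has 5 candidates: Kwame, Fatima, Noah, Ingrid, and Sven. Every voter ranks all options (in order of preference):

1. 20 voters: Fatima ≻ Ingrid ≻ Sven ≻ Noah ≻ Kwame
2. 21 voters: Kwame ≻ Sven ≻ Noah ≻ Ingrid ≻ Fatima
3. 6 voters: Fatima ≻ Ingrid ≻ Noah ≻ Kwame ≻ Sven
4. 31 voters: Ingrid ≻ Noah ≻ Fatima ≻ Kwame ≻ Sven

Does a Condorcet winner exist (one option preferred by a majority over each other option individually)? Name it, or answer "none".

Ingrid

Ingrid vs Kwame: 57–21 for Ingrid.
Ingrid vs Fatima: 52–26 for Ingrid.
Ingrid vs Noah: 57–21 for Ingrid.
Ingrid vs Sven: 57–21 for Ingrid.
Ingrid beats every other option head-to-head.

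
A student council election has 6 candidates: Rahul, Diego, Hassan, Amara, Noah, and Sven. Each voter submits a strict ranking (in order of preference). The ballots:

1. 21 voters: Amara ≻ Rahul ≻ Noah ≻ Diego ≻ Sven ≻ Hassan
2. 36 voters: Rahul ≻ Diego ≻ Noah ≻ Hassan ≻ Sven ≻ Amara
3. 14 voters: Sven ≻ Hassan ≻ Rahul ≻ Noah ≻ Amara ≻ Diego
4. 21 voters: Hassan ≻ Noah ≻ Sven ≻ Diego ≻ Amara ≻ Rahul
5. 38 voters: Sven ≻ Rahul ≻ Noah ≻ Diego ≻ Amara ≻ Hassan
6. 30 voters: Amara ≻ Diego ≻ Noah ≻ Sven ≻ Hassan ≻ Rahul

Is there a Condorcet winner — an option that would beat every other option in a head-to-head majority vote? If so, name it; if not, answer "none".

Checking pairwise contests:
Sven beats Rahul 103–57.
Rahul beats Diego 109–51.
Rahul beats Hassan 95–65.
Rahul beats Amara 88–72.
Rahul beats Noah 109–51.
Diego beats Sven 87–73.
Every option loses at least one head-to-head, so there is no Condorcet winner.

none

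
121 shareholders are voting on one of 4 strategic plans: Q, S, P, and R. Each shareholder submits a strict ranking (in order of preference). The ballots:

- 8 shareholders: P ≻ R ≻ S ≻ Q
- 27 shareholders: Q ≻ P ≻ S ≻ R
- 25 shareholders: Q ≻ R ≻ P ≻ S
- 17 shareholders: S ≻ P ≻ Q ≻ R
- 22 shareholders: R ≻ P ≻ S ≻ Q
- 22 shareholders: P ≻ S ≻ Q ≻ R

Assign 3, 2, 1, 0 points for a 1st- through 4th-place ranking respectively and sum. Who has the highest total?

Q: 8·0 + 27·3 + 25·3 + 17·1 + 22·0 + 22·1 = 195
S: 8·1 + 27·1 + 25·0 + 17·3 + 22·1 + 22·2 = 152
P: 8·3 + 27·2 + 25·1 + 17·2 + 22·2 + 22·3 = 247
R: 8·2 + 27·0 + 25·2 + 17·0 + 22·3 + 22·0 = 132
P has the highest Borda score (247).

P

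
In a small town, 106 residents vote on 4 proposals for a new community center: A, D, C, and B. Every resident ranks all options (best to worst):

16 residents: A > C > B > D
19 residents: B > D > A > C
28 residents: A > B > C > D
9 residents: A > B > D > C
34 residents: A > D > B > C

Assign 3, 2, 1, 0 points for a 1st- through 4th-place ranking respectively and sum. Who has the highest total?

A: 16·3 + 19·1 + 28·3 + 9·3 + 34·3 = 280
D: 16·0 + 19·2 + 28·0 + 9·1 + 34·2 = 115
C: 16·2 + 19·0 + 28·1 + 9·0 + 34·0 = 60
B: 16·1 + 19·3 + 28·2 + 9·2 + 34·1 = 181
A has the highest Borda score (280).

A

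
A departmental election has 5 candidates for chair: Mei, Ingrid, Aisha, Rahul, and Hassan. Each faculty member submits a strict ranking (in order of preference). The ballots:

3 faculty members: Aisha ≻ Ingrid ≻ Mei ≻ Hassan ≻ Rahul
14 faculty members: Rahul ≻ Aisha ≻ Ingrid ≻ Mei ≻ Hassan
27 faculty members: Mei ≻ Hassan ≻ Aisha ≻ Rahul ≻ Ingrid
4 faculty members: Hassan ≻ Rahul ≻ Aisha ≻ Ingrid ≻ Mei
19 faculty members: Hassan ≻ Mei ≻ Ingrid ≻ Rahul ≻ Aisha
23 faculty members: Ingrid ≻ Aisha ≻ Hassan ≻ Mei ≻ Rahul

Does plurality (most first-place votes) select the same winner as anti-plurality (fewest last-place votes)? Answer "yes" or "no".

Plurality — first-place votes: Mei 27, Ingrid 23, Aisha 3, Rahul 14, Hassan 23. Winner: Mei.
Anti-plurality — last-place votes: Mei 4, Ingrid 27, Aisha 19, Rahul 26, Hassan 14. Winner: Mei.
The two methods agree.

yes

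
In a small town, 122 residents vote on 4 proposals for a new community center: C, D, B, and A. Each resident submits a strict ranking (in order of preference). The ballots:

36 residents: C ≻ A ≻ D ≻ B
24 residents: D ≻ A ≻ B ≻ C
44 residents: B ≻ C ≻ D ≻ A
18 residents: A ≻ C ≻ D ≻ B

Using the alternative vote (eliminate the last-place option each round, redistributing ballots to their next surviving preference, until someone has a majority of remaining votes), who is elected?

B

Round 1: C 36, D 24, B 44, A 18. Eliminate A.
Round 2: C 54, D 24, B 44. Eliminate D.
Round 3: C 54, B 68. B has a majority.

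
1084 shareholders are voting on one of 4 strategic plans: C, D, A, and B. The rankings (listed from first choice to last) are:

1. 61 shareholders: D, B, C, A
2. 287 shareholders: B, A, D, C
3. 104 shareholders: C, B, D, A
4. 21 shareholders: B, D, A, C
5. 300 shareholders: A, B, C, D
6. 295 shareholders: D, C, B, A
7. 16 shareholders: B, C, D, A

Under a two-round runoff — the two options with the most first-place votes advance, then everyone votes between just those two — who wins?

B

Round 1 first-place votes: C 104, D 356, A 300, B 324.
D and B advance.
Runoff: D is preferred to B by 356 voters; B by 728.
B wins the runoff.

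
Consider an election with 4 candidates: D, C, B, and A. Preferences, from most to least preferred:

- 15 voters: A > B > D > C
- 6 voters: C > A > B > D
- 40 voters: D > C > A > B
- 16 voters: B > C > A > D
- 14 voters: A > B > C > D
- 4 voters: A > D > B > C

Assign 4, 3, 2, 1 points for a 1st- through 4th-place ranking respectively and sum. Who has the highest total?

D: 15·2 + 6·1 + 40·4 + 16·1 + 14·1 + 4·3 = 238
C: 15·1 + 6·4 + 40·3 + 16·3 + 14·2 + 4·1 = 239
B: 15·3 + 6·2 + 40·1 + 16·4 + 14·3 + 4·2 = 211
A: 15·4 + 6·3 + 40·2 + 16·2 + 14·4 + 4·4 = 262
A has the highest Borda score (262).

A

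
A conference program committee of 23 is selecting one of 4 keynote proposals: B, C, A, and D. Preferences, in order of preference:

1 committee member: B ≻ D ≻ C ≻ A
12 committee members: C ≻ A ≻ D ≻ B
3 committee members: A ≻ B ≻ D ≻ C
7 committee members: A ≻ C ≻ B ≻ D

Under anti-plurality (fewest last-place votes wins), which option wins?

A

Last-place votes: B 12, C 3, A 1, D 7.
A is ranked last by the fewest voters, so A wins.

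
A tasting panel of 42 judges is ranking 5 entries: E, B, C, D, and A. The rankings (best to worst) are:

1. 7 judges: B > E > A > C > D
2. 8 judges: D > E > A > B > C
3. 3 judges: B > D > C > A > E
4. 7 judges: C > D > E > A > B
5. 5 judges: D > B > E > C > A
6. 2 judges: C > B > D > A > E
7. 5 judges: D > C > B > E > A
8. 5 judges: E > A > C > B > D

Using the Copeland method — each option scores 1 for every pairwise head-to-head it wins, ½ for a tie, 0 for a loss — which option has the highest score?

D

E: beats C and A; loses to B and D → score 2.
B: beats E, C, and A; loses to D → score 3.
C: beats A; ties D; loses to E and B → score 1.5.
D: beats E, B, and A; ties C → score 3.5.
A: loses to E, B, C, and D → score 0.
D has the best pairwise record.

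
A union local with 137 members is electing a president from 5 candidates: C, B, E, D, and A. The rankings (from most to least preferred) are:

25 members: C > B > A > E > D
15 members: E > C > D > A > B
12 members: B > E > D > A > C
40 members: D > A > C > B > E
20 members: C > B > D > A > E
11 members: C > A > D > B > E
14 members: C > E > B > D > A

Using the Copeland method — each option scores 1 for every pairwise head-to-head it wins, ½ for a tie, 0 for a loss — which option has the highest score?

C

C: beats B, E, D, and A → score 4.
B: beats E, D, and A; loses to C → score 3.
E: loses to C, B, D, and A → score 0.
D: beats E and A; loses to C and B → score 2.
A: beats E; loses to C, B, and D → score 1.
C has the best pairwise record.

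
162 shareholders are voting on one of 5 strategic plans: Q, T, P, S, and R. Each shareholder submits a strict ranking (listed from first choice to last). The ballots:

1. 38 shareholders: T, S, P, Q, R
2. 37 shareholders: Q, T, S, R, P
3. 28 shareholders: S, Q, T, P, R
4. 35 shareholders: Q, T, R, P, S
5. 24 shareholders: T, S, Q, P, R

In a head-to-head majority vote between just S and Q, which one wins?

S

Voters preferring S to Q: 90; preferring Q to S: 72.
S wins the head-to-head.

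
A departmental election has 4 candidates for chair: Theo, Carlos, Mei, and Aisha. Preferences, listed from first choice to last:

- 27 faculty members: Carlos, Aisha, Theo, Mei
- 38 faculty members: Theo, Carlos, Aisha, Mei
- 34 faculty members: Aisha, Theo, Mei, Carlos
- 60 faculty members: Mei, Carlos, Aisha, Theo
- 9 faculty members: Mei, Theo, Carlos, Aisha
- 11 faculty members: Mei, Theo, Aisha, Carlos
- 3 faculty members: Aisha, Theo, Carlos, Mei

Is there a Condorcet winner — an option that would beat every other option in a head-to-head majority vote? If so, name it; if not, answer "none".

Checking pairwise contests:
Aisha beats Theo 124–58.
Theo beats Carlos 95–87.
Theo beats Mei 102–80.
Carlos beats Aisha 134–48.
Every option loses at least one head-to-head, so there is no Condorcet winner.

none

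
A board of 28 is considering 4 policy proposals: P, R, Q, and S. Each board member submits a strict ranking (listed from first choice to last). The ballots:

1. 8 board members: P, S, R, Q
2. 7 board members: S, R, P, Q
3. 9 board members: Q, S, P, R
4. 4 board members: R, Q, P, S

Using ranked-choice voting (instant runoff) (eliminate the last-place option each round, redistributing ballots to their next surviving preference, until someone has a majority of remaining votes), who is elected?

P

Round 1: P 8, R 4, Q 9, S 7. Eliminate R.
Round 2: P 8, Q 13, S 7. Eliminate S.
Round 3: P 15, Q 13. P has a majority.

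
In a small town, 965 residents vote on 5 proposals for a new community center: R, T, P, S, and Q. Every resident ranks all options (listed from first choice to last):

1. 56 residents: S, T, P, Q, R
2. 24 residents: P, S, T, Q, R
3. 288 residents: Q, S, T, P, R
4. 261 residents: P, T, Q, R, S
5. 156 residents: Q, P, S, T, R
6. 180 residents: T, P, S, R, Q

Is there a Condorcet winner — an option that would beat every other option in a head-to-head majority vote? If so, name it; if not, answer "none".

none

Checking pairwise contests:
T beats R 965–0.
S beats T 524–441.
T beats P 524–441.
P beats S 621–344.
T beats Q 521–444.
Every option loses at least one head-to-head, so there is no Condorcet winner.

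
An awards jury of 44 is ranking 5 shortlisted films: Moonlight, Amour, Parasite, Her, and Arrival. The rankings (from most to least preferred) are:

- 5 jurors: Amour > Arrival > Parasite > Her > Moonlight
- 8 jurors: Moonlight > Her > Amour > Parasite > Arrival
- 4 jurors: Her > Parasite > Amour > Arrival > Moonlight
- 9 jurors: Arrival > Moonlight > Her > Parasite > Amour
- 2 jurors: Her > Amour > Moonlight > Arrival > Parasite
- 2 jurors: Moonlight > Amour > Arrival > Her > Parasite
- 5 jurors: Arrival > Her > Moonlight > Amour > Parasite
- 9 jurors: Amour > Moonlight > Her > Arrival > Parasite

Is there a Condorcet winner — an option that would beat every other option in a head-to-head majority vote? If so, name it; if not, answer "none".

Checking pairwise contests:
Arrival beats Moonlight 23–21.
Moonlight beats Amour 24–20.
Moonlight beats Parasite 35–9.
Moonlight beats Her 28–16.
Amour beats Arrival 30–14.
Every option loses at least one head-to-head, so there is no Condorcet winner.

none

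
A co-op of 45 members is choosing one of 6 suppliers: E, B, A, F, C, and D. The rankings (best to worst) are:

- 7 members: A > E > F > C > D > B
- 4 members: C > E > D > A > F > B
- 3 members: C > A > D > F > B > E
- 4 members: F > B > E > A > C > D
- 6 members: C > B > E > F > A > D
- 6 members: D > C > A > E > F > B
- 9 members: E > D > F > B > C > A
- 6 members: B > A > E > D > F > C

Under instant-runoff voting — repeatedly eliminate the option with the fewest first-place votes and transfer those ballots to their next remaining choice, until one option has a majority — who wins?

E

Round 1: E 9, B 6, A 7, F 4, C 13, D 6. Eliminate F.
Round 2: E 9, B 10, A 7, C 13, D 6. Eliminate D.
Round 3: E 9, B 10, A 7, C 19. Eliminate A.
Round 4: E 16, B 10, C 19. Eliminate B.
Round 5: E 26, C 19. E has a majority.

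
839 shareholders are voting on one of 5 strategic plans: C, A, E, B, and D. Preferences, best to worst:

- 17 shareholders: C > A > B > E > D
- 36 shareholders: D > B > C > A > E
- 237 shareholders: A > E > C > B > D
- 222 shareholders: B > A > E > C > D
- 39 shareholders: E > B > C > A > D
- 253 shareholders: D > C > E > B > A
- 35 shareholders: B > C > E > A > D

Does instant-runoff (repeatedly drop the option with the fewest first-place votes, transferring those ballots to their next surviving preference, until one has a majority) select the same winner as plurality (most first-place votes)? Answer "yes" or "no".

no

Instant-runoff — R1 C 17, A 237, E 39, B 257, D 289 (C out); R2 A 254, E 39, B 257, D 289 (E out); R3 A 254, B 296, D 289 (A out); R4 B 550, D 289 (B winner). Winner: B.
Plurality — first-place votes: C 17, A 237, E 39, B 257, D 289. Winner: D.
The two methods disagree.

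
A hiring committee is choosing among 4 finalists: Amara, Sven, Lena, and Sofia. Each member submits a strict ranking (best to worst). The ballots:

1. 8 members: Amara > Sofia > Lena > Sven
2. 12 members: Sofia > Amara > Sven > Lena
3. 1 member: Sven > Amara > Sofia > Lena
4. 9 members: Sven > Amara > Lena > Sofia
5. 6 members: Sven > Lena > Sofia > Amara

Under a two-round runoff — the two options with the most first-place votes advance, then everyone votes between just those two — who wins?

Sofia

Round 1 first-place votes: Amara 8, Sven 16, Lena 0, Sofia 12.
Sven and Sofia advance.
Runoff: Sven is preferred to Sofia by 16 voters; Sofia by 20.
Sofia wins the runoff.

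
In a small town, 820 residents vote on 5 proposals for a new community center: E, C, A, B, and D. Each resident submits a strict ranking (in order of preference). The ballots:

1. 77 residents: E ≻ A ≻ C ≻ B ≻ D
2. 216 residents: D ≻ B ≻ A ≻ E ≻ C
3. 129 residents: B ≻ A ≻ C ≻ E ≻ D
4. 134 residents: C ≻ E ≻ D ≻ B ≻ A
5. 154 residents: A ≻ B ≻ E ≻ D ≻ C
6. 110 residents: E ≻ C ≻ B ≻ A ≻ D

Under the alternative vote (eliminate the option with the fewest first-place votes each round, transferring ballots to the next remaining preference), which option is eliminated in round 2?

C

Round 1: E 187, C 134, A 154, B 129, D 216. Eliminate B.
Round 2: E 187, C 134, A 283, D 216. Eliminate C.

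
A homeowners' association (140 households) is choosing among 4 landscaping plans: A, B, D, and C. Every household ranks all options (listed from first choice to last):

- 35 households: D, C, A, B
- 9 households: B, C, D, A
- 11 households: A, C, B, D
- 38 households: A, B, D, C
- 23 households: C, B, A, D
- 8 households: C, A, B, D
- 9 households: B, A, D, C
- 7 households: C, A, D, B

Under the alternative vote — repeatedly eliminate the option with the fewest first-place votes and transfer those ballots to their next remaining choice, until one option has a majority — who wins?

C

Round 1: A 49, B 18, D 35, C 38. Eliminate B.
Round 2: A 58, D 35, C 47. Eliminate D.
Round 3: A 58, C 82. C has a majority.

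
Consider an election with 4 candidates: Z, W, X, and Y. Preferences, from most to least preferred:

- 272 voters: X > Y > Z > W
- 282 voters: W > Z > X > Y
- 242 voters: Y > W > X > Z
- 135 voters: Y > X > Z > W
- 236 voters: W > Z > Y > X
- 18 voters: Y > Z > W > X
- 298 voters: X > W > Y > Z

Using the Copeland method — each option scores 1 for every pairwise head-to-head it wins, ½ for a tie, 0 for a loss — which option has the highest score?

Z: loses to W, X, and Y → score 0.
W: beats Z, X, and Y → score 3.
X: beats Z and Y; loses to W → score 2.
Y: beats Z; loses to W and X → score 1.
W has the best pairwise record.

W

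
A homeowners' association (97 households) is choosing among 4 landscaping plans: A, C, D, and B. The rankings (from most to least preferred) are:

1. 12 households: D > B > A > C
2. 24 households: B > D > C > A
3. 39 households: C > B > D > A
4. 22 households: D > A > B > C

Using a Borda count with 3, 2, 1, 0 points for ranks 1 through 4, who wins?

A: 12·1 + 24·0 + 39·0 + 22·2 = 56
C: 12·0 + 24·1 + 39·3 + 22·0 = 141
D: 12·3 + 24·2 + 39·1 + 22·3 = 189
B: 12·2 + 24·3 + 39·2 + 22·1 = 196
B has the highest Borda score (196).

B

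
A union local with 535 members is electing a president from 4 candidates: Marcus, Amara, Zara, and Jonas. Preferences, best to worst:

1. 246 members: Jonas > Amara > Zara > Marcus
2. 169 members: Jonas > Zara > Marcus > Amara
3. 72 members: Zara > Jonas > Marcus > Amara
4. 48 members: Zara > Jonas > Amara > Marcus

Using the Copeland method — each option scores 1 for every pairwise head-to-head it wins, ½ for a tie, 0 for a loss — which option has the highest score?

Marcus: loses to Amara, Zara, and Jonas → score 0.
Amara: beats Marcus; loses to Zara and Jonas → score 1.
Zara: beats Marcus and Amara; loses to Jonas → score 2.
Jonas: beats Marcus, Amara, and Zara → score 3.
Jonas has the best pairwise record.

Jonas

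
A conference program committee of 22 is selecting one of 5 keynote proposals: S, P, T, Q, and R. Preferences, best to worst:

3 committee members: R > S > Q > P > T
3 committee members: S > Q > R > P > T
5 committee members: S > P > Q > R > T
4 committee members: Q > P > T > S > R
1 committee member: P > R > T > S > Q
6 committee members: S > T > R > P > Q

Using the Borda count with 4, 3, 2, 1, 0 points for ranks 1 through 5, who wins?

S: 3·3 + 3·4 + 5·4 + 4·1 + 1·1 + 6·4 = 70
P: 3·1 + 3·1 + 5·3 + 4·3 + 1·4 + 6·1 = 43
T: 3·0 + 3·0 + 5·0 + 4·2 + 1·2 + 6·3 = 28
Q: 3·2 + 3·3 + 5·2 + 4·4 + 1·0 + 6·0 = 41
R: 3·4 + 3·2 + 5·1 + 4·0 + 1·3 + 6·2 = 38
S has the highest Borda score (70).

S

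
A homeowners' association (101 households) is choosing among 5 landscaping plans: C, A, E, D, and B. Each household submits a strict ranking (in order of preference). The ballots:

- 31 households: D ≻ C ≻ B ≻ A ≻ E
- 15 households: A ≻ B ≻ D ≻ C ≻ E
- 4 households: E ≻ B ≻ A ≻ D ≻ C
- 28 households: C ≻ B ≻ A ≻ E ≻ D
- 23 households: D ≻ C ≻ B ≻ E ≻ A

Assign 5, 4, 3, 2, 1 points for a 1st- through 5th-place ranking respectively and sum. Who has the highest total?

C: 31·4 + 15·2 + 4·1 + 28·5 + 23·4 = 390
A: 31·2 + 15·5 + 4·3 + 28·3 + 23·1 = 256
E: 31·1 + 15·1 + 4·5 + 28·2 + 23·2 = 168
D: 31·5 + 15·3 + 4·2 + 28·1 + 23·5 = 351
B: 31·3 + 15·4 + 4·4 + 28·4 + 23·3 = 350
C has the highest Borda score (390).

C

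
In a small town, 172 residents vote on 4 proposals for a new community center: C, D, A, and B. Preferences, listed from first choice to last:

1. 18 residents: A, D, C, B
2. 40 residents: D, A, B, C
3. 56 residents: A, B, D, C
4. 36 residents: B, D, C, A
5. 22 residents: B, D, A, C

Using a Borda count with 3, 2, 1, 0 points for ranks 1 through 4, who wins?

D

C: 18·1 + 40·0 + 56·0 + 36·1 + 22·0 = 54
D: 18·2 + 40·3 + 56·1 + 36·2 + 22·2 = 328
A: 18·3 + 40·2 + 56·3 + 36·0 + 22·1 = 324
B: 18·0 + 40·1 + 56·2 + 36·3 + 22·3 = 326
D has the highest Borda score (328).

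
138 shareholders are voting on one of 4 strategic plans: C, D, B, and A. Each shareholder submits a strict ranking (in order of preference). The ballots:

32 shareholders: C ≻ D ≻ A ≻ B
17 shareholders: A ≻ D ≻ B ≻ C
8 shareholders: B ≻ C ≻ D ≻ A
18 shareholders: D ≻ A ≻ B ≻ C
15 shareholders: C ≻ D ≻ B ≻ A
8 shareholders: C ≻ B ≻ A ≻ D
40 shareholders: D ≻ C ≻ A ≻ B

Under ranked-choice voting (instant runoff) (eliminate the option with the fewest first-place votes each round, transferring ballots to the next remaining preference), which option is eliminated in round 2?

A

Round 1: C 55, D 58, B 8, A 17. Eliminate B.
Round 2: C 63, D 58, A 17. Eliminate A.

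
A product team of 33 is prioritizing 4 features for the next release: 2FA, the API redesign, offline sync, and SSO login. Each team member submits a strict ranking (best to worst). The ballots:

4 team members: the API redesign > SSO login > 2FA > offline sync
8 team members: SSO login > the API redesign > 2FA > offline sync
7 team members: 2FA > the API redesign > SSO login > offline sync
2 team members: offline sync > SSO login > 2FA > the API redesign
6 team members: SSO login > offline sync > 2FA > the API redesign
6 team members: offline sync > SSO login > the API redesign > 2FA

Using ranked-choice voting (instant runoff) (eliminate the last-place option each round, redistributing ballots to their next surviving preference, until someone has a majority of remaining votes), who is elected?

SSO login

Round 1: 2FA 7, the API redesign 4, offline sync 8, SSO login 14. Eliminate the API redesign.
Round 2: 2FA 7, offline sync 8, SSO login 18. SSO login has a majority.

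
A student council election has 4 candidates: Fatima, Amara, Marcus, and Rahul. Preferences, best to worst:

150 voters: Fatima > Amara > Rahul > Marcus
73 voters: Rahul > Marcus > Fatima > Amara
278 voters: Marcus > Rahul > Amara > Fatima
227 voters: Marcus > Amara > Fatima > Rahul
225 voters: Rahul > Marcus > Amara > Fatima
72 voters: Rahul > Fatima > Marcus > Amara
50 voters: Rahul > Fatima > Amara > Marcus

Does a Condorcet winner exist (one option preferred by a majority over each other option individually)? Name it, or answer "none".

Rahul vs Fatima: 698–377 for Rahul.
Rahul vs Amara: 698–377 for Rahul.
Rahul vs Marcus: 570–505 for Rahul.
Rahul beats every other option head-to-head.

Rahul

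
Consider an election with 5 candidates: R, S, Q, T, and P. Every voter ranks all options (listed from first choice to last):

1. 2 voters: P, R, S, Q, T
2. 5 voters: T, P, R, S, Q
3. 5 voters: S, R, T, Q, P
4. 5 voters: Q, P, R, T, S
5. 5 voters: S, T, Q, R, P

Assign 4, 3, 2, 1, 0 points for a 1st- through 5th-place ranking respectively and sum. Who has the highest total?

R: 2·3 + 5·2 + 5·3 + 5·2 + 5·1 = 46
S: 2·2 + 5·1 + 5·4 + 5·0 + 5·4 = 49
Q: 2·1 + 5·0 + 5·1 + 5·4 + 5·2 = 37
T: 2·0 + 5·4 + 5·2 + 5·1 + 5·3 = 50
P: 2·4 + 5·3 + 5·0 + 5·3 + 5·0 = 38
T has the highest Borda score (50).

T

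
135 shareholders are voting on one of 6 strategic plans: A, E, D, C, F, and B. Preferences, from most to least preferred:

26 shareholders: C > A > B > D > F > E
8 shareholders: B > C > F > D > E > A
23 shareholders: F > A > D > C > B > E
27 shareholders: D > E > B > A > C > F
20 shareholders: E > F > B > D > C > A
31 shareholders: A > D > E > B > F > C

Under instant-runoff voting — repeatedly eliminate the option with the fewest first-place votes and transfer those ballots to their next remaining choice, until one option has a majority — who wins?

A

Round 1: A 31, E 20, D 27, C 26, F 23, B 8. Eliminate B.
Round 2: A 31, E 20, D 27, C 34, F 23. Eliminate E.
Round 3: A 31, D 27, C 34, F 43. Eliminate D.
Round 4: A 58, C 34, F 43. Eliminate C.
Round 5: A 84, F 51. A has a majority.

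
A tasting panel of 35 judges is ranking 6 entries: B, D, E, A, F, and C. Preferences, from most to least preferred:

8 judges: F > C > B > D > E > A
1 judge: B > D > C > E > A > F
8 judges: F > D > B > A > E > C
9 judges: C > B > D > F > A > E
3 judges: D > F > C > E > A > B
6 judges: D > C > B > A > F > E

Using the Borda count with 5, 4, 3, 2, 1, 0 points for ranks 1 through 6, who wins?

D

B: 8·3 + 1·5 + 8·3 + 9·4 + 3·0 + 6·3 = 107
D: 8·2 + 1·4 + 8·4 + 9·3 + 3·5 + 6·5 = 124
E: 8·1 + 1·2 + 8·1 + 9·0 + 3·2 + 6·0 = 24
A: 8·0 + 1·1 + 8·2 + 9·1 + 3·1 + 6·2 = 41
F: 8·5 + 1·0 + 8·5 + 9·2 + 3·4 + 6·1 = 116
C: 8·4 + 1·3 + 8·0 + 9·5 + 3·3 + 6·4 = 113
D has the highest Borda score (124).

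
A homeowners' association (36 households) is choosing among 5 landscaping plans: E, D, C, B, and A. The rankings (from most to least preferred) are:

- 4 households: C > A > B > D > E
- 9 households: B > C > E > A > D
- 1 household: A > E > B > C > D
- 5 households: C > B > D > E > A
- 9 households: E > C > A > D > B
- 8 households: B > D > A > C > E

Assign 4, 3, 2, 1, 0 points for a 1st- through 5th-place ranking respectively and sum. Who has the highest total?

E: 4·0 + 9·2 + 1·3 + 5·1 + 9·4 + 8·0 = 62
D: 4·1 + 9·0 + 1·0 + 5·2 + 9·1 + 8·3 = 47
C: 4·4 + 9·3 + 1·1 + 5·4 + 9·3 + 8·1 = 99
B: 4·2 + 9·4 + 1·2 + 5·3 + 9·0 + 8·4 = 93
A: 4·3 + 9·1 + 1·4 + 5·0 + 9·2 + 8·2 = 59
C has the highest Borda score (99).

C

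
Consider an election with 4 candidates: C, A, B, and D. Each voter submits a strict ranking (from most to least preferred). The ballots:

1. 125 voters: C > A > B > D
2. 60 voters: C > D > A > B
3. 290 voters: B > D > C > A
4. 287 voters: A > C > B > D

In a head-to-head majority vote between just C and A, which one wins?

Voters preferring C to A: 475; preferring A to C: 287.
C wins the head-to-head.

C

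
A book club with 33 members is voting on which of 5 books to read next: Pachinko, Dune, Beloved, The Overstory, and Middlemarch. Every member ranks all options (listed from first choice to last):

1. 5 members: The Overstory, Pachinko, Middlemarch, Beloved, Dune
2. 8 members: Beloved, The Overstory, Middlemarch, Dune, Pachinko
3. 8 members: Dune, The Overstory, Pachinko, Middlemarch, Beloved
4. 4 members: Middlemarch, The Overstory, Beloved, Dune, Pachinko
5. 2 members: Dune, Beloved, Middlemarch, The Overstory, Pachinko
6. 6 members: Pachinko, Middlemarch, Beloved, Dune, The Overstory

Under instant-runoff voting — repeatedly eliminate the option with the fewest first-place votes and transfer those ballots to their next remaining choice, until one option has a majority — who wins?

Round 1: Pachinko 6, Dune 10, Beloved 8, The Overstory 5, Middlemarch 4. Eliminate Middlemarch.
Round 2: Pachinko 6, Dune 10, Beloved 8, The Overstory 9. Eliminate Pachinko.
Round 3: Dune 10, Beloved 14, The Overstory 9. Eliminate The Overstory.
Round 4: Dune 10, Beloved 23. Beloved has a majority.

Beloved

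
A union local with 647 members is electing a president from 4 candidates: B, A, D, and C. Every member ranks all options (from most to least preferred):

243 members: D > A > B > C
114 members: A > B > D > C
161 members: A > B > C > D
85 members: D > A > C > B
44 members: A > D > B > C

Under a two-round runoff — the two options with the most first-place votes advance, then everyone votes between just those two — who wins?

Round 1 first-place votes: B 0, A 319, D 328, C 0.
D and A advance.
Runoff: D is preferred to A by 328 voters; A by 319.
D wins the runoff.

D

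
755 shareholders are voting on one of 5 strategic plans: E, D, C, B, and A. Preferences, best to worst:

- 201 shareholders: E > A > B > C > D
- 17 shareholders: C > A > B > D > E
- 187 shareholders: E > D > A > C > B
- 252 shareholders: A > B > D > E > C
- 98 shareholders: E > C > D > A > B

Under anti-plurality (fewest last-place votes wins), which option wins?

Last-place votes: E 17, D 201, C 252, B 285, A 0.
A is ranked last by the fewest voters, so A wins.

A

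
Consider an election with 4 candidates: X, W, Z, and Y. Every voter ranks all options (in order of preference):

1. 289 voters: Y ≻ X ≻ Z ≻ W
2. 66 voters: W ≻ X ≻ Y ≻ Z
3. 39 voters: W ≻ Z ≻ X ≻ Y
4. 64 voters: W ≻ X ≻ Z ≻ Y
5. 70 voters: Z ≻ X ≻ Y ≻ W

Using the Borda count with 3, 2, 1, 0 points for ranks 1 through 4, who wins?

X: 289·2 + 66·2 + 39·1 + 64·2 + 70·2 = 1017
W: 289·0 + 66·3 + 39·3 + 64·3 + 70·0 = 507
Z: 289·1 + 66·0 + 39·2 + 64·1 + 70·3 = 641
Y: 289·3 + 66·1 + 39·0 + 64·0 + 70·1 = 1003
X has the highest Borda score (1017).

X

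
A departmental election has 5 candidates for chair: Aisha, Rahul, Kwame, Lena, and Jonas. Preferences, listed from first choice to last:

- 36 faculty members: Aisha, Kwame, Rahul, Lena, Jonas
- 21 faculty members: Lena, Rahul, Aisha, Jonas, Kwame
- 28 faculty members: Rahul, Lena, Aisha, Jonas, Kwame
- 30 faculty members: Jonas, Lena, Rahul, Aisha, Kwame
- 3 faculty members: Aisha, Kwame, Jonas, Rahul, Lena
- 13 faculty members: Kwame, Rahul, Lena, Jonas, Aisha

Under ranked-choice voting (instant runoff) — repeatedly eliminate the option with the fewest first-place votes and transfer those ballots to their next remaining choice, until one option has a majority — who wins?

Rahul

Round 1: Aisha 39, Rahul 28, Kwame 13, Lena 21, Jonas 30. Eliminate Kwame.
Round 2: Aisha 39, Rahul 41, Lena 21, Jonas 30. Eliminate Lena.
Round 3: Aisha 39, Rahul 62, Jonas 30. Eliminate Jonas.
Round 4: Aisha 39, Rahul 92. Rahul has a majority.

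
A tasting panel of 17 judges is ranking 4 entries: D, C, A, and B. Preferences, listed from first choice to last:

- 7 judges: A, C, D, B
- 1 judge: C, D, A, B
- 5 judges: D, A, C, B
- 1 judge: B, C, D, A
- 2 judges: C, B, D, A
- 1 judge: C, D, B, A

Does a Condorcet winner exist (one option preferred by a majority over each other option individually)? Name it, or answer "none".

none

Checking pairwise contests:
C beats D 12–5.
A beats C 12–5.
D beats A 10–7.
D beats B 14–3.
Every option loses at least one head-to-head, so there is no Condorcet winner.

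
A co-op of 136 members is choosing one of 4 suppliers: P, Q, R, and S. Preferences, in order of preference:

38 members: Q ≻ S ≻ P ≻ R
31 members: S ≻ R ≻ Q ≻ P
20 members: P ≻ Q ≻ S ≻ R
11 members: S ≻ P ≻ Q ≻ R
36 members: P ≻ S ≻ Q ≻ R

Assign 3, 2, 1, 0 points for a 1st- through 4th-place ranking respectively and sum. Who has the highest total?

S

P: 38·1 + 31·0 + 20·3 + 11·2 + 36·3 = 228
Q: 38·3 + 31·1 + 20·2 + 11·1 + 36·1 = 232
R: 38·0 + 31·2 + 20·0 + 11·0 + 36·0 = 62
S: 38·2 + 31·3 + 20·1 + 11·3 + 36·2 = 294
S has the highest Borda score (294).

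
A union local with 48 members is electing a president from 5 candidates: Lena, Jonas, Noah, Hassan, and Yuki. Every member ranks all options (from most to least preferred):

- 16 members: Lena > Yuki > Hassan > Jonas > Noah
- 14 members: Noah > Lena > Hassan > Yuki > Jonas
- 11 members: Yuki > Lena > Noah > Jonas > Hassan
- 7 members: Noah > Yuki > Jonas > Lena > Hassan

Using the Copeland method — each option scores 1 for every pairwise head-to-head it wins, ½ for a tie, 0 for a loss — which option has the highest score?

Lena: beats Jonas, Noah, Hassan, and Yuki → score 4.
Jonas: loses to Lena, Noah, Hassan, and Yuki → score 0.
Noah: beats Jonas and Hassan; loses to Lena and Yuki → score 2.
Hassan: beats Jonas; loses to Lena, Noah, and Yuki → score 1.
Yuki: beats Jonas, Noah, and Hassan; loses to Lena → score 3.
Lena has the best pairwise record.

Lena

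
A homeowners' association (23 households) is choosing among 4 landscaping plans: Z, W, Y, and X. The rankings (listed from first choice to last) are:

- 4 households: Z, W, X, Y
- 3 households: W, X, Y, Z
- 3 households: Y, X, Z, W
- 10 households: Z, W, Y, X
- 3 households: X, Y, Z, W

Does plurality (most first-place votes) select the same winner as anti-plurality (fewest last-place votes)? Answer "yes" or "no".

Plurality — first-place votes: Z 14, W 3, Y 3, X 3. Winner: Z.
Anti-plurality — last-place votes: Z 3, W 6, Y 4, X 10. Winner: Z.
The two methods agree.

yes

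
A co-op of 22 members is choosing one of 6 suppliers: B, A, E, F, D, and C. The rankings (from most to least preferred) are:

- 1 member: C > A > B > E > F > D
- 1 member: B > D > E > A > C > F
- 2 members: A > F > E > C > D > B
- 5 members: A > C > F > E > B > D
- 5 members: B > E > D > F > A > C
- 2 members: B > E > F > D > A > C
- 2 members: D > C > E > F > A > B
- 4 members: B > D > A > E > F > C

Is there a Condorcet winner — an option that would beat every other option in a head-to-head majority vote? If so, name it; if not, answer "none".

B vs A: 12–10 for B.
B vs E: 13–9 for B.
B vs F: 13–9 for B.
B vs D: 18–4 for B.
B vs C: 12–10 for B.
B beats every other option head-to-head.

B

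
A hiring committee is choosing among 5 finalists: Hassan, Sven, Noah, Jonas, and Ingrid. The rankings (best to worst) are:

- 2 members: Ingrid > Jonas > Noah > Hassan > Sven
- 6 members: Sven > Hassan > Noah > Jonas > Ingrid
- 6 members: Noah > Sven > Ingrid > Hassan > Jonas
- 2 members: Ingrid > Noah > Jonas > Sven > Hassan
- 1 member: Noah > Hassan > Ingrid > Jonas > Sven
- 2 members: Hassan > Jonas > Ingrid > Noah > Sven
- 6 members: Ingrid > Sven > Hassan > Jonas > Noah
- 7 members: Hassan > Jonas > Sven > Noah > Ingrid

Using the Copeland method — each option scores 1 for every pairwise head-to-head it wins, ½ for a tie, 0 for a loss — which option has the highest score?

Hassan: beats Noah and Jonas; ties Ingrid; loses to Sven → score 2.5.
Sven: beats Hassan, Noah, Jonas, and Ingrid → score 4.
Noah: beats Ingrid; loses to Hassan, Sven, and Jonas → score 1.
Jonas: beats Noah; loses to Hassan, Sven, and Ingrid → score 1.
Ingrid: beats Jonas; ties Hassan; loses to Sven and Noah → score 1.5.
Sven has the best pairwise record.

Sven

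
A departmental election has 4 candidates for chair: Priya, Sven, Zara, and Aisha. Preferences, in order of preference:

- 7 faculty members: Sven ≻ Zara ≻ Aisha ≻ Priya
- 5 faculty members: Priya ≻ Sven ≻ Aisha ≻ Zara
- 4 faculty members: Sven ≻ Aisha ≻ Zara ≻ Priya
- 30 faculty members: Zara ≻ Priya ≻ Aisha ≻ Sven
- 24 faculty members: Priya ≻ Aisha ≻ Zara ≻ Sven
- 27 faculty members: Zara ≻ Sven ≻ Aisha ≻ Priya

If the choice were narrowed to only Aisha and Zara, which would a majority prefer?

Zara

Voters preferring Aisha to Zara: 33; preferring Zara to Aisha: 64.
Zara wins the head-to-head.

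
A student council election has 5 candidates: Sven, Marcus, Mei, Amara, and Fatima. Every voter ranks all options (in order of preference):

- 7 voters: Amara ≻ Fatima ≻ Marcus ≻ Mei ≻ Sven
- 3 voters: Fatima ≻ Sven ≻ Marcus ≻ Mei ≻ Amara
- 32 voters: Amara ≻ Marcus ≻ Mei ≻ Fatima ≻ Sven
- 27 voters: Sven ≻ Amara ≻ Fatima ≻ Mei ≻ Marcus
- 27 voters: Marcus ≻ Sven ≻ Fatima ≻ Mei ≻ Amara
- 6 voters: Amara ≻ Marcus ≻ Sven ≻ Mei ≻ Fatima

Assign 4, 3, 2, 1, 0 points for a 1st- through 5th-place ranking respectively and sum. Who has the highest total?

Amara

Sven: 7·0 + 3·3 + 32·0 + 27·4 + 27·3 + 6·2 = 210
Marcus: 7·2 + 3·2 + 32·3 + 27·0 + 27·4 + 6·3 = 242
Mei: 7·1 + 3·1 + 32·2 + 27·1 + 27·1 + 6·1 = 134
Amara: 7·4 + 3·0 + 32·4 + 27·3 + 27·0 + 6·4 = 261
Fatima: 7·3 + 3·4 + 32·1 + 27·2 + 27·2 + 6·0 = 173
Amara has the highest Borda score (261).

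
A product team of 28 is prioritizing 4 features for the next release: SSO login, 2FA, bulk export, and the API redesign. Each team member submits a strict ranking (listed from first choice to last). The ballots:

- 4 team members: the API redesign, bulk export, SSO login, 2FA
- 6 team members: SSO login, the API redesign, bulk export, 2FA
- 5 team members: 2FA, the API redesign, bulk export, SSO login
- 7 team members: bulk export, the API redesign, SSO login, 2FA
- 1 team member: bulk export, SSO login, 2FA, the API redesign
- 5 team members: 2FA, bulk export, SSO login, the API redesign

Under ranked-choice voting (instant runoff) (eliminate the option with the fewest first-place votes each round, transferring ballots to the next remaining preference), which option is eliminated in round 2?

Round 1: SSO login 6, 2FA 10, bulk export 8, the API redesign 4. Eliminate the API redesign.
Round 2: SSO login 6, 2FA 10, bulk export 12. Eliminate SSO login.

SSO login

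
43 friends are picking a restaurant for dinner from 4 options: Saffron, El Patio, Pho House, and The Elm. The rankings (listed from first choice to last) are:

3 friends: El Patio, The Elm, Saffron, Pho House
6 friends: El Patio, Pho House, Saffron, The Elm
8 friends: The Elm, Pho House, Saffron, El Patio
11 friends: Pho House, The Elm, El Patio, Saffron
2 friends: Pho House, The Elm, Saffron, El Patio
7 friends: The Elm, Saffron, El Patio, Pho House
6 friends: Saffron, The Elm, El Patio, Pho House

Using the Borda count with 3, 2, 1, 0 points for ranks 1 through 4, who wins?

The Elm

Saffron: 3·1 + 6·1 + 8·1 + 11·0 + 2·1 + 7·2 + 6·3 = 51
El Patio: 3·3 + 6·3 + 8·0 + 11·1 + 2·0 + 7·1 + 6·1 = 51
Pho House: 3·0 + 6·2 + 8·2 + 11·3 + 2·3 + 7·0 + 6·0 = 67
The Elm: 3·2 + 6·0 + 8·3 + 11·2 + 2·2 + 7·3 + 6·2 = 89
The Elm has the highest Borda score (89).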